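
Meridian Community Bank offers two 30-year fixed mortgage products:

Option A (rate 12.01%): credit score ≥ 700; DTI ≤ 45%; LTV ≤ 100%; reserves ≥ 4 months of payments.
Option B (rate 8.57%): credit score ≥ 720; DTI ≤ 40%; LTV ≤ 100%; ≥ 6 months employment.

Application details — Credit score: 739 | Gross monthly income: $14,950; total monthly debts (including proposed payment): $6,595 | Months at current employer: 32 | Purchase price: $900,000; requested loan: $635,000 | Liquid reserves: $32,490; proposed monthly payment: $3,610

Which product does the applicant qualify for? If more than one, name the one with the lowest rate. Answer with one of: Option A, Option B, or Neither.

Option A

DTI = 6,595/14,950 = 44.1%.
LTV = 635,000/900,000 = 70.6%.
Reserves = 32,490/3,610 = 9.0 months.
Option A: score 739 ≥ 700; DTI 44.1% ≤ 45%; LTV 70.6% ≤ 100%; reserves 9.0 ≥ 4 mo → qualifies.
Option B: score 739 ≥ 720; DTI 44.1% > 40%; LTV 70.6% ≤ 100%; employment 32 ≥ 6 mo → does not qualify.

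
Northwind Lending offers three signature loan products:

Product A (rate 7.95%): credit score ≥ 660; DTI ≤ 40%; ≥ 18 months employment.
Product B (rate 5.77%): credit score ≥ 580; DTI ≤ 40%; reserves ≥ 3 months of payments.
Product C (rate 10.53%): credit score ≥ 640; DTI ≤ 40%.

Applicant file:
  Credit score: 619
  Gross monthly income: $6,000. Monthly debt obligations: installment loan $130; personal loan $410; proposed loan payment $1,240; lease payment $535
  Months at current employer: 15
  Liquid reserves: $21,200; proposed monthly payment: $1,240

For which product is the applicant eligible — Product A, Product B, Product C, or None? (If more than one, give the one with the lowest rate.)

Total debts = (130 + 410 + 1,240 + 535) = 2,315; DTI = 2,315/6,000 = 38.6%.
Reserves = 21,200/1,240 = 17.1 months.
Product A: score 619 < 660; DTI 38.6% ≤ 40%; employment 15 < 18 mo → does not qualify.
Product B: score 619 ≥ 580; DTI 38.6% ≤ 40%; reserves 17.1 ≥ 3 mo → qualifies.
Product C: score 619 < 640; DTI 38.6% ≤ 40% → does not qualify.

Product B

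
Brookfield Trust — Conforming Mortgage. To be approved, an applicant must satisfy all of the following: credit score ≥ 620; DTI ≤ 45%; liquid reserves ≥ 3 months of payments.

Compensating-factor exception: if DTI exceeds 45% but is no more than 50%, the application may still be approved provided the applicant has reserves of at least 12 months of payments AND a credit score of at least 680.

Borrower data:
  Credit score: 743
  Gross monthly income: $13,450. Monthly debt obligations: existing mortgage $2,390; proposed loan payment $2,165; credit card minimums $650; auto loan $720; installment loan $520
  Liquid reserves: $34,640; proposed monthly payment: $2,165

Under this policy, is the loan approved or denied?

Approved

Credit score 743 ≥ 620 (meets base)
Total debts = (2,390 + 2,165 + 650 + 720 + 520) = 6,445. DTI: 6,445 ÷ 13,450 = 47.9%, over the 45% base limit.
Reserves = 34,640/2,165 = 16.0 months ≥ 3
47.9% falls in the override range (45%–50%), so the compensating-factor test applies.
Override check — reserves: 16.0 mo (ok); score: 743 (ok).
Both override conditions satisfied; DTI exception granted.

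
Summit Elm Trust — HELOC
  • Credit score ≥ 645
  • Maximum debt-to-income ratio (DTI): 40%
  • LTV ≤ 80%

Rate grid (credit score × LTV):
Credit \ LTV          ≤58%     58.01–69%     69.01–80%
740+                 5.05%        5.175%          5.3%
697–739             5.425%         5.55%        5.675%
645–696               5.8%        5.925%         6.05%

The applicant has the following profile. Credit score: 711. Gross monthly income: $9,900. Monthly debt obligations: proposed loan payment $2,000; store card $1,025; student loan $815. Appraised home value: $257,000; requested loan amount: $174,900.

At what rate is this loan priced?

5.55%

Credit score 711 ≥ 645; Total monthly debts = (2,000 + 1,025 + 815) = 3,840. DTI: 3,840 ÷ 9,900 = 38.8%, within the 40% cap
LTV: 174,900 ÷ 257,000 = 68.1%, within 80% cap
Credit 711 → row 697–739; LTV 68.1% → column 58.01–69%. Grid cell → 5.55%.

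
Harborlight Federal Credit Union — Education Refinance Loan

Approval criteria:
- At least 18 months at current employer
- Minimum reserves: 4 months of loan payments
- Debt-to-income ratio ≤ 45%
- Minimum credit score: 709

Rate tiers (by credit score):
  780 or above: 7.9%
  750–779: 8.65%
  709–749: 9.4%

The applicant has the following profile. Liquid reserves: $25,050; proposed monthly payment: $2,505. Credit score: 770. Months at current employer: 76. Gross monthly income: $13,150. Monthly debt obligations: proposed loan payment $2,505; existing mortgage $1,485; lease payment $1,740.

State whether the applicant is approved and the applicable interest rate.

Approved at 8.65%

Credit score 770 ≥ 709 (meets minimum)
Reserves = 25,050/2,505 = 10.0 months ≥ 4
Total monthly debts = (2,505 + 1,485 + 1,740) = 5,730. Debt-to-income = 5,730/13,150 = 43.6% — meets 45% limit
Employment 76 ≥ 18 months
All requirements met. Score 770 falls in the 750–779 tier → 8.65%.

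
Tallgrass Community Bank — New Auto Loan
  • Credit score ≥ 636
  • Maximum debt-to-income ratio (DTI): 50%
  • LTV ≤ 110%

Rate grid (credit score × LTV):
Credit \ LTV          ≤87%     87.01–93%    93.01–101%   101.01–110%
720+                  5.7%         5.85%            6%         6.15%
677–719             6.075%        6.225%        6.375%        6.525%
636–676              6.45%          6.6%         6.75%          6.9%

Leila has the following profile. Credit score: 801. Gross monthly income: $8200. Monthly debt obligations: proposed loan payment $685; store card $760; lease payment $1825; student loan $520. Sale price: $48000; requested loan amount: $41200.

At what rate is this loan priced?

Credit score 801 ≥ 636; Total monthly debts = (685 + 760 + 1,825 + 520) = 3,790. DTI = 3,790/8,200 = 46.2% ≤ 50%
Loan-to-value = 41,200/48,000 = 85.8% — pass (110% max)
Credit 801 → row 720+; LTV 85.8% → column ≤87%. Grid cell → 5.7%.

5.7%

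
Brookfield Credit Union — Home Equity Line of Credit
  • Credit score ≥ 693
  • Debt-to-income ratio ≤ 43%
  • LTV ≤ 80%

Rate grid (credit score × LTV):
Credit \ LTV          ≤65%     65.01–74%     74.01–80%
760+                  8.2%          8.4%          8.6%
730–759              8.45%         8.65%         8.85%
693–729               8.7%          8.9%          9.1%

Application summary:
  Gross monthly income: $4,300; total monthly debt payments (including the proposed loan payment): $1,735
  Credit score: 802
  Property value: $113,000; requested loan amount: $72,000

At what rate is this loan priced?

Credit score 802 ≥ 693; DTI: 1,735 ÷ 4,300 = 40.3%, within the 43% cap
Loan-to-value = 72,000/113,000 = 63.7% — pass (80% max)
Score 802 is in the 760+ band; LTV 63.7% is in the ≤65% band → 8.2%.

8.2%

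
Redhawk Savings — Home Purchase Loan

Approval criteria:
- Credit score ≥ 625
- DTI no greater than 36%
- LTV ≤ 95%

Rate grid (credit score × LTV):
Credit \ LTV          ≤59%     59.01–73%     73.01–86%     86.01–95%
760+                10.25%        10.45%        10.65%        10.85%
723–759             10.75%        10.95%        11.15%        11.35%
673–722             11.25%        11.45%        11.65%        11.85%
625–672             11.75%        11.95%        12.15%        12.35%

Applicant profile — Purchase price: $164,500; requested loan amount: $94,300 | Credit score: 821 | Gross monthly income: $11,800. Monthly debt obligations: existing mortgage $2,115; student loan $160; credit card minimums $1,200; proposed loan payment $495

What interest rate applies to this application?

10.25%

Credit score 821 ≥ 625; Total monthly debts = (2,115 + 160 + 1,200 + 495) = 3,970. DTI = 3,970/11,800 = 33.6% ≤ 36%
LTV: 94,300 ÷ 164,500 = 57.3%, within 95% cap
Row: 821 falls in 760+. Column: 57.3% falls in ≤59%. Rate = 10.25%.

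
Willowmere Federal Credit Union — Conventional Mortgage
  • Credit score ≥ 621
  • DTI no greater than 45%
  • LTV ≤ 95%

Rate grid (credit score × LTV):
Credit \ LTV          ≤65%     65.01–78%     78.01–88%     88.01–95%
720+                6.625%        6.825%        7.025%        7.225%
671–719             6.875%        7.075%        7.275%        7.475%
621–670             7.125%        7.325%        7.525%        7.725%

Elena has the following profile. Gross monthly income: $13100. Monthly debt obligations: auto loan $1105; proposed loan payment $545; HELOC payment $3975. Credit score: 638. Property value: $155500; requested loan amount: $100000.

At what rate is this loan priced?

Credit score 638 ≥ 621; Total monthly debts = (1,105 + 545 + 3,975) = 5,625. DTI: 5,625 ÷ 13,100 = 42.9%, within the 45% cap
Loan-to-value = 100,000/155,500 = 64.3% — pass (95% max)
Credit 638 → row 621–670; LTV 64.3% → column ≤65%. Grid cell → 7.125%.

7.125%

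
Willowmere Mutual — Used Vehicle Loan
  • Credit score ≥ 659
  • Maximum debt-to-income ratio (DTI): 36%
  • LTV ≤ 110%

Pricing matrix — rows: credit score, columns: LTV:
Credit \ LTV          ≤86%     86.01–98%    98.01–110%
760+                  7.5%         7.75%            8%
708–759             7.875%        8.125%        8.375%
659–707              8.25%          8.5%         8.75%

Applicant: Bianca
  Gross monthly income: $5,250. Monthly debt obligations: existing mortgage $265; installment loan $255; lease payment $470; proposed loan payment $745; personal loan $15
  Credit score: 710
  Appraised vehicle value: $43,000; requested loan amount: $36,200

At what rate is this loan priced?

Credit score 710 ≥ 659; Total monthly debts = (265 + 255 + 470 + 745 + 15) = 1,750. Debt-to-income = 1,750/5,250 = 33.3% — meets 36% limit
Loan-to-value = 36,200/43,000 = 84.2% — pass (110% max)
Score 710 is in the 708–759 band; LTV 84.2% is in the ≤86% band → 7.875%.

7.875%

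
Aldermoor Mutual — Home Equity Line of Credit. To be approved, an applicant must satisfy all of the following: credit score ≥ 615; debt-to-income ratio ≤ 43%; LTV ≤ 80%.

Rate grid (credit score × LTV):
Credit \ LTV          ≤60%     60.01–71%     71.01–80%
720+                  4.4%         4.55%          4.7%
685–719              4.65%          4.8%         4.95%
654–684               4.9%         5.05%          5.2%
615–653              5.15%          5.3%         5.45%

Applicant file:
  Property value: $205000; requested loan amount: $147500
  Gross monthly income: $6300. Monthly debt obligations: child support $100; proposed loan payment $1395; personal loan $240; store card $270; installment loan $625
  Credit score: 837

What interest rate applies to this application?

Credit score 837 ≥ 615; Total monthly debts = (100 + 1,395 + 240 + 270 + 625) = 2,630. DTI: 2,630 ÷ 6,300 = 41.7%, within the 43% cap
Loan-to-value = 147,500/205,000 = 72% — pass (80% max)
Credit 837 → row 720+; LTV 72% → column 71.01–80%. Grid cell → 4.7%.

4.7%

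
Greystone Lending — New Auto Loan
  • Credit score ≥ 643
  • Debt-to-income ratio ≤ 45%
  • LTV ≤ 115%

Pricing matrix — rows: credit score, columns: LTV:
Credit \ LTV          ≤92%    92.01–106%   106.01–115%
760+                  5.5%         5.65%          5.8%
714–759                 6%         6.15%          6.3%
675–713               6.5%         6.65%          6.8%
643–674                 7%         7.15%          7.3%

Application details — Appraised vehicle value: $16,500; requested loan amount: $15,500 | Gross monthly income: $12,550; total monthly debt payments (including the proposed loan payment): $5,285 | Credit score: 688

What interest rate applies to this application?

6.65%

Credit score 688 ≥ 643; DTI: 5,285 ÷ 12,550 = 42.1%, within the 45% cap
LTV: 15,500 ÷ 16,500 = 93.9%, within 115% cap
Row: 688 falls in 675–713. Column: 93.9% falls in 92.01–106%. Rate = 6.65%.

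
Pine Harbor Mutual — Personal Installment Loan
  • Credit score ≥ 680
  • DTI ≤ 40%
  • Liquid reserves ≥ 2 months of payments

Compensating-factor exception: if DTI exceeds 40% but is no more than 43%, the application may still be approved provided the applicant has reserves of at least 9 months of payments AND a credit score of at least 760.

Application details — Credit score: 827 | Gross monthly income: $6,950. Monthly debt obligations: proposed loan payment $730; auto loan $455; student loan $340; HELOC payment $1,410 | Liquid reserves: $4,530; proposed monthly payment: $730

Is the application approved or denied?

Credit score 827 ≥ 680 (meets base)
Total debts = (730 + 455 + 340 + 1,410) = 2,935. DTI: 2,935 ÷ 6,950 = 42.2%, over the 40% base limit.
Reserves: 4,530 ÷ 730 = 6.2 months (meets 2-month minimum)
42.2% falls in the override range (40%–43%), so the compensating-factor test applies.
Reserves 6.2 < 9 months; credit score 827 ≥ 760.
Override conditions not both satisfied; exception does not apply.

Denied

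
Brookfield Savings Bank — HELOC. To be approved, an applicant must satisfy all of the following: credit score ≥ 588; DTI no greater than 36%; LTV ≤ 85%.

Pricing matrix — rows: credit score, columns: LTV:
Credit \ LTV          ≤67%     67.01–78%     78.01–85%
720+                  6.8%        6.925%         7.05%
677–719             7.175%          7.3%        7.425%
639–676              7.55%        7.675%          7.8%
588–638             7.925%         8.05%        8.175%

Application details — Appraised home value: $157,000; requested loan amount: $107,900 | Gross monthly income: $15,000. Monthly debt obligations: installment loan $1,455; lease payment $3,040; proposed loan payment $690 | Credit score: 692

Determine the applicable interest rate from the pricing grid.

7.3%

Credit score 692 ≥ 588; Total monthly debts = (1,455 + 3,040 + 690) = 5,185. DTI = 5,185/15,000 = 34.6% ≤ 36%
LTV: 107,900 ÷ 157,000 = 68.7%, within 85% cap
Score 692 is in the 677–719 band; LTV 68.7% is in the 67.01–78% band → 7.3%.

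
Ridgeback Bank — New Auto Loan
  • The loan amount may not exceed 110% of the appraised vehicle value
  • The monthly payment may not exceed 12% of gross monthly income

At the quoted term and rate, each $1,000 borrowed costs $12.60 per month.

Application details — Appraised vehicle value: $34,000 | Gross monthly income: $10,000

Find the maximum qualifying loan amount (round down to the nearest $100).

Payment cap: 12% × $10,000 = $1,200/month.
At $12.60 per $1,000, that supports 1,200/12.60 × 1,000 ≈ $95,238 → $95,200.
LTV cap: 110% × $34,000 = $37,400 → $37,400.
Binding constraint: loan-to-value.

$37,400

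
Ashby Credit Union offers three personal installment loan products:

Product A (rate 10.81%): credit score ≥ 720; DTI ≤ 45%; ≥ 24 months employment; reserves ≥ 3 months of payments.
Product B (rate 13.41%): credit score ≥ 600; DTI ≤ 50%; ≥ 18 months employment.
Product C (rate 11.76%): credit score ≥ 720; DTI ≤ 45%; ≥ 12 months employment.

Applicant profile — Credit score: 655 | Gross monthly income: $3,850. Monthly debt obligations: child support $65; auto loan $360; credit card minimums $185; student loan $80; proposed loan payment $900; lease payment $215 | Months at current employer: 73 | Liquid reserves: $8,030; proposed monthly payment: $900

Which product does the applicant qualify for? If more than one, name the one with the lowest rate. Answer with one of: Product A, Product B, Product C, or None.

Product B

Total debts = (65 + 360 + 185 + 80 + 900 + 215) = 1,805; DTI = 1,805/3,850 = 46.9%.
Reserves = 8,030/900 = 8.9 months.
Product A: score 655 < 720; DTI 46.9% > 45%; employment 73 ≥ 24 mo; reserves 8.9 ≥ 3 mo → does not qualify.
Product B: score 655 ≥ 600; DTI 46.9% ≤ 50%; employment 73 ≥ 18 mo → qualifies.
Product C: score 655 < 720; DTI 46.9% > 45%; employment 73 ≥ 12 mo → does not qualify.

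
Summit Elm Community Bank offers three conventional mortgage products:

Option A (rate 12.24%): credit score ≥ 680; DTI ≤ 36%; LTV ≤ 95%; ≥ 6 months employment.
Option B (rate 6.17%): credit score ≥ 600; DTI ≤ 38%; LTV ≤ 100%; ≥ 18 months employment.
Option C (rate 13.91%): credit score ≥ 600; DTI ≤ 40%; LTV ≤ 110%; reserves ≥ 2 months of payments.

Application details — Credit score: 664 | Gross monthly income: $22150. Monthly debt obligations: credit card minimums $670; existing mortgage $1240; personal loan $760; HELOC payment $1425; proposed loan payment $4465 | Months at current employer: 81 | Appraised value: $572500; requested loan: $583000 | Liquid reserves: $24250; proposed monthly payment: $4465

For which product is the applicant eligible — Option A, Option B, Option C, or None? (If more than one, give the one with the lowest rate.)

Total debts = (670 + 1,240 + 760 + 1,425 + 4,465) = 8,560; DTI = 8,560/22,150 = 38.6%.
LTV = 583,000/572,500 = 101.8%.
Reserves = 24,250/4,465 = 5.4 months.
Option A: score 664 < 680; DTI 38.6% > 36%; LTV 101.8% > 95%; employment 81 ≥ 6 mo → does not qualify.
Option B: score 664 ≥ 600; DTI 38.6% > 38%; LTV 101.8% > 100%; employment 81 ≥ 18 mo → does not qualify.
Option C: score 664 ≥ 600; DTI 38.6% ≤ 40%; LTV 101.8% ≤ 110%; reserves 5.4 ≥ 2 mo → qualifies.

Option C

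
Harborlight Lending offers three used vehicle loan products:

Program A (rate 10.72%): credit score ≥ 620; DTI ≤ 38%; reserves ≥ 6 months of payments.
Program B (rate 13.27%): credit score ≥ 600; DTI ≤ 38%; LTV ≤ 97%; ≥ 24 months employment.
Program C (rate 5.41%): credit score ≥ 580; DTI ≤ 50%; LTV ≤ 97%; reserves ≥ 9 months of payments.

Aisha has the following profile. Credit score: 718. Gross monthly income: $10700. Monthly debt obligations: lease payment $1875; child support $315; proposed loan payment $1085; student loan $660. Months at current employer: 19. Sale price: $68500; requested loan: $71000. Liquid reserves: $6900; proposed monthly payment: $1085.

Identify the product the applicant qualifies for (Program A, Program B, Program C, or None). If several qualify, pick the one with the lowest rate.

Program A

Total debts = (1,875 + 315 + 1,085 + 660) = 3,935; DTI = 3,935/10,700 = 36.8%.
LTV = 71,000/68,500 = 103.6%.
Reserves = 6,900/1,085 = 6.4 months.
Program A: score 718 ≥ 620; DTI 36.8% ≤ 38%; reserves 6.4 ≥ 6 mo → qualifies.
Program B: score 718 ≥ 600; DTI 36.8% ≤ 38%; LTV 103.6% > 97%; employment 19 < 24 mo → does not qualify.
Program C: score 718 ≥ 580; DTI 36.8% ≤ 50%; LTV 103.6% > 97%; reserves 6.4 < 9 mo → does not qualify.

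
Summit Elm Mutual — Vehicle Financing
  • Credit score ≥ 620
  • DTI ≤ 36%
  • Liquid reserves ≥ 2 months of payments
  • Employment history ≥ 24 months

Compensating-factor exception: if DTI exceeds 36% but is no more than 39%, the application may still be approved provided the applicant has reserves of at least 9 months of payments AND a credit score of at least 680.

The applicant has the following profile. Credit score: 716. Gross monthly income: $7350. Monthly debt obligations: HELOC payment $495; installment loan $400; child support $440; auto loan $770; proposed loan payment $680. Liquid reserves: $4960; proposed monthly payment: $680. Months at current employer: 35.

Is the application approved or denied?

Credit score 716 ≥ 620 (meets base)
Total debts = (495 + 400 + 440 + 770 + 680) = 2,785. DTI: 2,785 ÷ 7,350 = 37.9%, over the 36% base limit.
Reserves = 4,960/680 = 7.3 months ≥ 2
Employment 35 ≥ 24 months
DTI 37.9% is within the 36%–39% exception band; checking compensating factors.
Reserves 7.3 < 9 months; credit score 716 ≥ 680.
Compensating-factor requirement not fully met.

Denied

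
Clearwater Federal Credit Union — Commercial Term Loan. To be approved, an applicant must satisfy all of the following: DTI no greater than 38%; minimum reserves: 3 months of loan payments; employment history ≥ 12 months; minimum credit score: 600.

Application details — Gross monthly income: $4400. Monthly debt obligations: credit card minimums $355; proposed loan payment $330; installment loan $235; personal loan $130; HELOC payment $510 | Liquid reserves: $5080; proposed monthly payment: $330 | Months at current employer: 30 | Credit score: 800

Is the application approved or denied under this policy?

Approved

Total monthly debts = (355 + 330 + 235 + 130 + 510) = 1,560. Debt-to-income = 1,560/4,400 = 35.5% — meets 38% limit
Reserves = 5,080/330 = 15.4 months ≥ 3
Employment 30 ≥ 12 months
Credit score 800 ≥ 600 (meets)
All criteria satisfied.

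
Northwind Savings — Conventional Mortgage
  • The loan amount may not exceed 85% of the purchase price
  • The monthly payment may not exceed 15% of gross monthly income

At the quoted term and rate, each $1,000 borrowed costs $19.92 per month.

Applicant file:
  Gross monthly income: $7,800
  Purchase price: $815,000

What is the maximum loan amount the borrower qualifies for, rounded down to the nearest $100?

$58,700

Payment cap: 15% × $7,800 = $1,170/month.
At $19.92 per $1,000, that supports 1,170/19.92 × 1,000 ≈ $58,734 → $58,700.
LTV cap: 85% × $815,000 = $692,750 → $692,700.
Binding constraint: payment-to-income.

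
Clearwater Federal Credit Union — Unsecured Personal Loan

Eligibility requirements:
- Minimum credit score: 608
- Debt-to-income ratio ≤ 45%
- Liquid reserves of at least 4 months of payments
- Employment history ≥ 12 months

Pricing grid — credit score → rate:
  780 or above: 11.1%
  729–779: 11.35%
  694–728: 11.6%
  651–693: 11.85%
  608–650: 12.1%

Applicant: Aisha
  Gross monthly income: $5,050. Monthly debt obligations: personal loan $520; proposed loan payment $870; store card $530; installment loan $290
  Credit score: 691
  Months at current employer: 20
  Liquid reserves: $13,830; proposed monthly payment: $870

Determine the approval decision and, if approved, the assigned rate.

Credit score 691 ≥ 608 (meets minimum)
Employment 20 ≥ 12 months
Reserves = 13,830/870 = 15.9 months ≥ 4
Total monthly debts = (520 + 870 + 530 + 290) = 2,210. DTI: 2,210 ÷ 5,050 = 43.8%, within the 45% cap
All requirements met. Score 691 falls in the 651–693 tier → 11.85%.

Approved at 11.85%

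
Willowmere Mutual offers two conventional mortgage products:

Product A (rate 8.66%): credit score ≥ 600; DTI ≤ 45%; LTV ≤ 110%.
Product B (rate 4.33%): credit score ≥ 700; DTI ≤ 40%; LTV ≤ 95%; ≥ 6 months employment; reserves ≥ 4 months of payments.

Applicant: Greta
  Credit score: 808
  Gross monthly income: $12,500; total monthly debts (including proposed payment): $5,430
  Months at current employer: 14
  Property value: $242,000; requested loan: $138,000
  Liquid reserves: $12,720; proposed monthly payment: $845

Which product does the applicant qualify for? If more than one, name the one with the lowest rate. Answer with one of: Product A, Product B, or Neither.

DTI = 5,430/12,500 = 43.4%.
LTV = 138,000/242,000 = 57%.
Reserves = 12,720/845 = 15.1 months.
Product A: score 808 ≥ 600; DTI 43.4% ≤ 45%; LTV 57% ≤ 110% → qualifies.
Product B: score 808 ≥ 700; DTI 43.4% > 40%; LTV 57% ≤ 95%; employment 14 ≥ 6 mo; reserves 15.1 ≥ 4 mo → does not qualify.

Product A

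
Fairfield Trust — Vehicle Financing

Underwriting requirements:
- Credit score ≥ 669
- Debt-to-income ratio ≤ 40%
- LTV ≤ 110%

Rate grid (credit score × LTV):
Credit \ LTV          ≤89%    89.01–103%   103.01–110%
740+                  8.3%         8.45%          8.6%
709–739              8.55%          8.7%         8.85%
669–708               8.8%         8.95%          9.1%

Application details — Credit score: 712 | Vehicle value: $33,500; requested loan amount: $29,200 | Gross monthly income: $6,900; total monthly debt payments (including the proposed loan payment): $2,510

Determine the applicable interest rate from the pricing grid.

8.55%

Credit score 712 ≥ 669; DTI = 2,510/6,900 = 36.4% ≤ 40%
Loan-to-value = 29,200/33,500 = 87.2% — pass (110% max)
Row: 712 falls in 709–739. Column: 87.2% falls in ≤89%. Rate = 8.55%.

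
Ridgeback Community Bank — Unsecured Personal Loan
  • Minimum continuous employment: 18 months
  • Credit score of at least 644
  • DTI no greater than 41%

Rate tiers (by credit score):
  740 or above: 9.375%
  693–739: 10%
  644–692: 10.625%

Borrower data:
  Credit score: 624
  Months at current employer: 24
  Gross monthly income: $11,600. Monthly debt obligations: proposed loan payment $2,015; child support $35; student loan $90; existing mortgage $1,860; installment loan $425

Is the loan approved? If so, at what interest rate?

Credit score 624 < 644 (below minimum)
Total monthly debts = (2,015 + 35 + 90 + 1,860 + 425) = 4,425. Debt-to-income = 4,425/11,600 = 38.1% — meets 41% limit
Employment 24 ≥ 18 months
Not all requirements met → denied.

Denied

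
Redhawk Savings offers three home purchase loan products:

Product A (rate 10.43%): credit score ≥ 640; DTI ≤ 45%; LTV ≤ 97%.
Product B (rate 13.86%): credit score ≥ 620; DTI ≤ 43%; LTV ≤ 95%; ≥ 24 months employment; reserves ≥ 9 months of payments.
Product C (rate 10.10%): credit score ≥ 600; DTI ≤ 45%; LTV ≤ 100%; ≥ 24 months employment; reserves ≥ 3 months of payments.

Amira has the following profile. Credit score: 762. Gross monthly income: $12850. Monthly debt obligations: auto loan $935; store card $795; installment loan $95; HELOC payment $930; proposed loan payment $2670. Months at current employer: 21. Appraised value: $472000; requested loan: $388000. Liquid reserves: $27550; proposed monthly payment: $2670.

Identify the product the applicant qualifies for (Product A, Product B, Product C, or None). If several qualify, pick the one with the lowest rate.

Product A

Total debts = (935 + 795 + 95 + 930 + 2,670) = 5,425; DTI = 5,425/12,850 = 42.2%.
LTV = 388,000/472,000 = 82.2%.
Reserves = 27,550/2,670 = 10.3 months.
Product A: score 762 ≥ 640; DTI 42.2% ≤ 45%; LTV 82.2% ≤ 97% → qualifies.
Product B: score 762 ≥ 620; DTI 42.2% ≤ 43%; LTV 82.2% ≤ 95%; employment 21 < 24 mo; reserves 10.3 ≥ 9 mo → does not qualify.
Product C: score 762 ≥ 600; DTI 42.2% ≤ 45%; LTV 82.2% ≤ 100%; employment 21 < 24 mo; reserves 10.3 ≥ 3 mo → does not qualify.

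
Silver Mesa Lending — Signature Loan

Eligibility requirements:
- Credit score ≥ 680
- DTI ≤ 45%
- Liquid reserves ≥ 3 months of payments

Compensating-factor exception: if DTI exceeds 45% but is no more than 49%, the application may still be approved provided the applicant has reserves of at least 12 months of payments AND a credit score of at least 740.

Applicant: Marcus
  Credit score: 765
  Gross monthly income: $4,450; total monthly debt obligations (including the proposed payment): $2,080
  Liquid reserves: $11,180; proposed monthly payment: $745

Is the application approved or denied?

Approved

Credit score 765 ≥ 680 (meets base)
DTI = 2,080/4,450 = 46.7% > 45% — standard DTI limit exceeded.
Reserves = 11,180/745 = 15.0 months ≥ 3
46.7% falls in the override range (45%–49%), so the compensating-factor test applies.
Override check — reserves: 15.0 mo (ok); score: 765 (ok).
Both override conditions satisfied; DTI exception granted.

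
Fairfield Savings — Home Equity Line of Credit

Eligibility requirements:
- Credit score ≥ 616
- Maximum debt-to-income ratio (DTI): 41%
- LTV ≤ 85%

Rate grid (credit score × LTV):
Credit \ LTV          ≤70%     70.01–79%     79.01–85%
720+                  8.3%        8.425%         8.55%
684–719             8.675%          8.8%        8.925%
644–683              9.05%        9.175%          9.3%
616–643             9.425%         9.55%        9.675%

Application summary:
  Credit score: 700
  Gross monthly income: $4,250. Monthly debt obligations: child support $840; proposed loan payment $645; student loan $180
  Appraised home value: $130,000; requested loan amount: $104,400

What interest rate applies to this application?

Credit score 700 ≥ 616; Total monthly debts = (840 + 645 + 180) = 1,665. DTI = 1,665/4,250 = 39.2% ≤ 41%
LTV: 104,400 ÷ 130,000 = 80.3%, within 85% cap
Credit 700 → row 684–719; LTV 80.3% → column 79.01–85%. Grid cell → 8.925%.

8.925%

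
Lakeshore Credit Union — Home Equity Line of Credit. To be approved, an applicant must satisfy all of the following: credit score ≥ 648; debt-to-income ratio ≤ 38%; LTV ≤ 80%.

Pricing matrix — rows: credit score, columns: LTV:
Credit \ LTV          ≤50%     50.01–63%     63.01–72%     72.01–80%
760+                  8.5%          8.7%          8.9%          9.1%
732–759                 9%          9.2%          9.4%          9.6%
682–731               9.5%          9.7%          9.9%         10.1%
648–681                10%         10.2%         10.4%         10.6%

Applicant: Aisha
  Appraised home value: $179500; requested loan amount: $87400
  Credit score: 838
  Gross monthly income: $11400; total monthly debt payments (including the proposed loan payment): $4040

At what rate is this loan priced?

Credit score 838 ≥ 648; DTI: 4,040 ÷ 11,400 = 35.4%, within the 38% cap
LTV = 87,400/179,500 = 48.7% ≤ 80%
Score 838 is in the 760+ band; LTV 48.7% is in the ≤50% band → 8.5%.

8.5%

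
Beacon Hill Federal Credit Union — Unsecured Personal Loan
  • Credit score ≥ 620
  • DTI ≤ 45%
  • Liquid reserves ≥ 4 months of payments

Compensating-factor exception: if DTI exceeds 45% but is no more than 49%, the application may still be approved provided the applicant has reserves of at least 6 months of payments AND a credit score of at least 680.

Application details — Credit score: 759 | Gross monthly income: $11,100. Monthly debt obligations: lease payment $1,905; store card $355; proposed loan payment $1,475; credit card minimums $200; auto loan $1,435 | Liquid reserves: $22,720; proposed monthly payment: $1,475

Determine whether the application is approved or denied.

Approved

Credit score 759 ≥ 620 (meets base)
Total debts = (1,905 + 355 + 1,475 + 200 + 1,435) = 5,370. DTI = 5,370/11,100 = 48.4% > 45% — standard DTI limit exceeded.
Reserves: 22,720 ÷ 1,475 = 15.4 months (meets 4-month minimum)
DTI 48.4% is within the 45%–49% exception band; checking compensating factors.
Override check — reserves: 15.4 mo (ok); score: 759 (ok).
Both compensating conditions met → exception applies.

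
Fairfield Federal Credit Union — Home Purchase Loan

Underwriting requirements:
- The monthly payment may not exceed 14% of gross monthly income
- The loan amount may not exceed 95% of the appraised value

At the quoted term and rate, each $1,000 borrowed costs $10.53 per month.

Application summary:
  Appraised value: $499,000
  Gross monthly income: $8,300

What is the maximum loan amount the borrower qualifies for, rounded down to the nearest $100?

$110,300

Payment cap: 14% × $8,300 = $1,162/month.
At $10.53 per $1,000, that supports 1,162/10.53 × 1,000 ≈ $110,351 → $110,300.
LTV cap: 95% × $499,000 = $474,050 → $474,000.
Binding constraint: payment-to-income.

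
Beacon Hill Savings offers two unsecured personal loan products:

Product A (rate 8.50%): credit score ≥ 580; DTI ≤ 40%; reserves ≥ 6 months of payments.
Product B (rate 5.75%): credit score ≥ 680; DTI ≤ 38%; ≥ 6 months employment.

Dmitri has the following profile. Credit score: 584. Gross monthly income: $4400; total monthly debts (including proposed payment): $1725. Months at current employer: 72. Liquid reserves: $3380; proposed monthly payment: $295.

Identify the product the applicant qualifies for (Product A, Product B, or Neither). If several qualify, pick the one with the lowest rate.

Product A

DTI = 1,725/4,400 = 39.2%.
Reserves = 3,380/295 = 11.5 months.
Product A: score 584 ≥ 580; DTI 39.2% ≤ 40%; reserves 11.5 ≥ 6 mo → qualifies.
Product B: score 584 < 680; DTI 39.2% > 38%; employment 72 ≥ 6 mo → does not qualify.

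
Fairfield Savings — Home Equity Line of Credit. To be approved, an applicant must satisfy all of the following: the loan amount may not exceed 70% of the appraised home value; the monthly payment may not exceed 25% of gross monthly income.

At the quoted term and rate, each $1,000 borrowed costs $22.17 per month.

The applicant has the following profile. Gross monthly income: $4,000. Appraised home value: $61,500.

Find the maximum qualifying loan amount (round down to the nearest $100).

$43,000

Payment cap: 25% × $4,000 = $1,000/month.
At $22.17 per $1,000, that supports 1,000/22.17 × 1,000 ≈ $45,105 → $45,100.
LTV cap: 70% × $61,500 = $43,050 → $43,000.
Binding constraint: loan-to-value.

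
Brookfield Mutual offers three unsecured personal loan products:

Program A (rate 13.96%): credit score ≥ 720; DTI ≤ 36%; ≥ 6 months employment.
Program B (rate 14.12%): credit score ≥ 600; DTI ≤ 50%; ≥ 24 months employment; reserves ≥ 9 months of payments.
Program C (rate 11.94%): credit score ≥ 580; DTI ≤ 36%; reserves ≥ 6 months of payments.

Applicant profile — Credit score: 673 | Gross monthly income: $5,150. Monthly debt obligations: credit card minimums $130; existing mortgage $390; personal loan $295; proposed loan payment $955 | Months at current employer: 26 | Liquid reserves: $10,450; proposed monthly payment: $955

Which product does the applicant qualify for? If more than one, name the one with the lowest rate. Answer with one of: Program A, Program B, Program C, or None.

Program C

Total debts = (130 + 390 + 295 + 955) = 1,770; DTI = 1,770/5,150 = 34.4%.
Reserves = 10,450/955 = 10.9 months.
Program A: score 673 < 720; DTI 34.4% ≤ 36%; employment 26 ≥ 6 mo → does not qualify.
Program B: score 673 ≥ 600; DTI 34.4% ≤ 50%; employment 26 ≥ 24 mo; reserves 10.9 ≥ 9 mo → qualifies.
Program C: score 673 ≥ 580; DTI 34.4% ≤ 36%; reserves 10.9 ≥ 6 mo → qualifies.
Qualifying: Program B, Program C. Lowest rate is 11.94% → Program C.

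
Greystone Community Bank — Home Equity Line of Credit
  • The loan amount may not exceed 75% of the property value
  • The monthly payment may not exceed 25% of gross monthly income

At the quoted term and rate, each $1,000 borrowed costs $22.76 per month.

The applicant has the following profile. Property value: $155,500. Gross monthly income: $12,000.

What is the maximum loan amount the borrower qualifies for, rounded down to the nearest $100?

Payment cap: 25% × $12,000 = $3,000/month.
At $22.76 per $1,000, that supports 3,000/22.76 × 1,000 ≈ $131,810 → $131,800.
LTV cap: 75% × $155,500 = $116,625 → $116,600.
Binding constraint: loan-to-value.

$116,600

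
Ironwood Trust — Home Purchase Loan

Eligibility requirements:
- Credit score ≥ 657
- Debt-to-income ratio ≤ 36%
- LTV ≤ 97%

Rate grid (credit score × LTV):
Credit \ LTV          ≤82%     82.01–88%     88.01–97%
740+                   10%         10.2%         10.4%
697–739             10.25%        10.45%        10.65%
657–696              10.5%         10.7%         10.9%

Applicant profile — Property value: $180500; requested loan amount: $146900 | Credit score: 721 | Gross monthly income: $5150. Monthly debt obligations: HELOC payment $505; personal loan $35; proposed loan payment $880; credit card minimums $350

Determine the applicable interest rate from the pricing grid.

10.25%

Credit score 721 ≥ 657; Total monthly debts = (505 + 35 + 880 + 350) = 1,770. DTI: 1,770 ÷ 5,150 = 34.4%, within the 36% cap
LTV = 146,900/180,500 = 81.4% ≤ 97%
Score 721 is in the 697–739 band; LTV 81.4% is in the ≤82% band → 10.25%.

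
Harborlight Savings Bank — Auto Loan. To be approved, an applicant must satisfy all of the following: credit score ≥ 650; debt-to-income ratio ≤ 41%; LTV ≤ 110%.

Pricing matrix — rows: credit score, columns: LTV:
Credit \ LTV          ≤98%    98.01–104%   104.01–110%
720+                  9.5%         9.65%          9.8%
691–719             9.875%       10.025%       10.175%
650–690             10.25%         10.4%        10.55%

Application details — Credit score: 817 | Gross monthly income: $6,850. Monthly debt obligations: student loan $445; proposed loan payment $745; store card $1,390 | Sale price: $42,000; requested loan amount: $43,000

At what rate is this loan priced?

Credit score 817 ≥ 650; Total monthly debts = (445 + 745 + 1,390) = 2,580. DTI = 2,580/6,850 = 37.7% ≤ 41%
Loan-to-value = 43,000/42,000 = 102.4% — pass (110% max)
Credit 817 → row 720+; LTV 102.4% → column 98.01–104%. Grid cell → 9.65%.

9.65%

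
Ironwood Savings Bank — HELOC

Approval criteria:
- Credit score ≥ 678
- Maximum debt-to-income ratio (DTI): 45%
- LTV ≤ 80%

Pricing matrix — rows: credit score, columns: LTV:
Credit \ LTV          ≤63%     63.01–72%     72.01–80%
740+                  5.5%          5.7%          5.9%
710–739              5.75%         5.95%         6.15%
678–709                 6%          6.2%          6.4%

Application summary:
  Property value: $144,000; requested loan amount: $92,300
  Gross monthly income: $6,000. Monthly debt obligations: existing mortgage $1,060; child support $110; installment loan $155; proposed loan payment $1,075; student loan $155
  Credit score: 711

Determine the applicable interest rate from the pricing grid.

5.95%

Credit score 711 ≥ 678; Total monthly debts = (1,060 + 110 + 155 + 1,075 + 155) = 2,555. DTI = 2,555/6,000 = 42.6% ≤ 45%
LTV = 92,300/144,000 = 64.1% ≤ 80%
Credit 711 → row 710–739; LTV 64.1% → column 63.01–72%. Grid cell → 5.95%.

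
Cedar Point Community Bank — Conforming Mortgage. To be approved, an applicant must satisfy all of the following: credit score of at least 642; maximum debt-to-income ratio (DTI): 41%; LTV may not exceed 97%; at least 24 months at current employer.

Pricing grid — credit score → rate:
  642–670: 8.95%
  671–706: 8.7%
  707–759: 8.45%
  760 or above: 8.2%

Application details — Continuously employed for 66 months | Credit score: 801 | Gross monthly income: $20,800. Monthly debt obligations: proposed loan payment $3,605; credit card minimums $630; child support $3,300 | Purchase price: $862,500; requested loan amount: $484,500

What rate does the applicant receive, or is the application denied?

Credit score 801 ≥ 642 (meets minimum)
Loan-to-value = 484,500/862,500 = 56.2% — pass (97% max)
Total monthly debts = (3,605 + 630 + 3,300) = 7,535. DTI: 7,535 ÷ 20,800 = 36.2%, within the 41% cap
Employment 66 ≥ 24 months
All requirements met. Score 801 falls in the 760 or above tier → 8.2%.

Approved at 8.2%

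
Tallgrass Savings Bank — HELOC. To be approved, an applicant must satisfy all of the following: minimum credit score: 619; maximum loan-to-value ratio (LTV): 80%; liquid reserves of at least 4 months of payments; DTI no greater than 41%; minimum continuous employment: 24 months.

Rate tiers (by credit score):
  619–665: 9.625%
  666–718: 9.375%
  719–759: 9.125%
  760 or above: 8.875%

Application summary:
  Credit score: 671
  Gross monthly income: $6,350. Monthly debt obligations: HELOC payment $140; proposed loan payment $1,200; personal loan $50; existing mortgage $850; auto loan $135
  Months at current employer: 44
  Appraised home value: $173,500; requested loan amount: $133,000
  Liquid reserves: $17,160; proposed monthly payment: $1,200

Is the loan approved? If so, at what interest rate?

Approved at 9.375%

Credit score 671 ≥ 619 (meets minimum)
Reserves: 17,160 ÷ 1,200 = 14.3 months (meets 4-month minimum)
LTV = 133,000/173,500 = 76.7% ≤ 80%
Total monthly debts = (140 + 1,200 + 50 + 850 + 135) = 2,375. DTI = 2,375/6,350 = 37.4% ≤ 41%
Employment 44 ≥ 24 months
All requirements met. Score 671 falls in the 666–718 tier → 9.375%.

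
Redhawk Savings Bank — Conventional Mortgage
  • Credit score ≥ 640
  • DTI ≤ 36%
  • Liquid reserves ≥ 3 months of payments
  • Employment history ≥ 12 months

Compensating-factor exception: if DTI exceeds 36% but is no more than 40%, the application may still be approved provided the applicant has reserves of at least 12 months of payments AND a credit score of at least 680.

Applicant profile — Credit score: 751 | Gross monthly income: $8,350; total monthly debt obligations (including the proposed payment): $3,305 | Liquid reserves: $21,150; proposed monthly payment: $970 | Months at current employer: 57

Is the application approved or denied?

Approved

Credit score 751 ≥ 640 (meets base)
DTI = 3,305/8,350 = 39.6% > 36% — standard DTI limit exceeded.
Reserves: 21,150 ÷ 970 = 21.8 months (meets 3-month minimum)
Employment 57 ≥ 12 months
DTI 39.6% is within the 36%–40% exception band; checking compensating factors.
Override check — reserves: 21.8 mo (ok); score: 751 (ok).
Both override conditions satisfied; DTI exception granted.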